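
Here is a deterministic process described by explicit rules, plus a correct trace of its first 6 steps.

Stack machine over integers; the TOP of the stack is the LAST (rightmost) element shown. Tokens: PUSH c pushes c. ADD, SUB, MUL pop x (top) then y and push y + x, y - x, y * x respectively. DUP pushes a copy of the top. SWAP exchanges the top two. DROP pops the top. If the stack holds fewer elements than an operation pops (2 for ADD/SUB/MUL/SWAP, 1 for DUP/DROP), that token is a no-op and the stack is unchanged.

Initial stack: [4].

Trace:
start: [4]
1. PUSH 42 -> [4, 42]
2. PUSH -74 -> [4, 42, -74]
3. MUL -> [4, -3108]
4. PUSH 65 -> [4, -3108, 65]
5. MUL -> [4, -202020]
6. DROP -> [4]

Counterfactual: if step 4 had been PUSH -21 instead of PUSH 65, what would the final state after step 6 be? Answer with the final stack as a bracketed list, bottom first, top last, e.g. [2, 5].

(re-executing from step 4 with the substitution; state before step 4: [4, -3108])
4. PUSH -21 -> [4, -3108, -21]
5. MUL -> [4, 65268]
6. DROP -> [4]

[4]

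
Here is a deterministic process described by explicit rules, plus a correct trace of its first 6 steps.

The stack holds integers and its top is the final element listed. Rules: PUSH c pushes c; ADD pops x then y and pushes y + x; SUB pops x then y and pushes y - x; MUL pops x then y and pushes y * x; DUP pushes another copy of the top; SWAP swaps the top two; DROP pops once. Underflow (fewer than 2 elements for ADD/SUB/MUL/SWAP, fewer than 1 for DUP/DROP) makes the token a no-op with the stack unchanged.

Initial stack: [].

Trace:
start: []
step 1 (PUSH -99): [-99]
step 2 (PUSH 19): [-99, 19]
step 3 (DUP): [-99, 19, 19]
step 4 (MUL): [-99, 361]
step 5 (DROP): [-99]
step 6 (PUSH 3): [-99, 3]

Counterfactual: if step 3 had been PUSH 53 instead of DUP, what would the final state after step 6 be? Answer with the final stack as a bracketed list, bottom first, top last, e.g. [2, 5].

[-99, 3]

(re-executing from step 3 with the substitution; state before step 3: [-99, 19])
step 3 (PUSH 53): [-99, 19, 53]
step 4 (MUL): [-99, 1007]
step 5 (DROP): [-99]
step 6 (PUSH 3): [-99, 3]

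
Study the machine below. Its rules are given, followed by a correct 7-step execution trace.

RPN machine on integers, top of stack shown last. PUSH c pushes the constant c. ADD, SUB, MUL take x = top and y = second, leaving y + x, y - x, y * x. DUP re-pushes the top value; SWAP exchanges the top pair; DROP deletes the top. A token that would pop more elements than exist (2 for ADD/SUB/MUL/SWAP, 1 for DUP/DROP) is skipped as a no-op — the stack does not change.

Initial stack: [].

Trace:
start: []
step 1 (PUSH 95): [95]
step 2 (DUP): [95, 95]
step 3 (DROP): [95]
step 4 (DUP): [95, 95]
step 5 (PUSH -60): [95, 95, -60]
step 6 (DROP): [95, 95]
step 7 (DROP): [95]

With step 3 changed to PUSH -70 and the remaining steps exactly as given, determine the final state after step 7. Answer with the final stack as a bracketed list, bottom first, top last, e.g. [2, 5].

(re-executing from step 3 with the substitution; state before step 3: [95, 95])
step 3 (PUSH -70): [95, 95, -70]
step 4 (DUP): [95, 95, -70, -70]
step 5 (PUSH -60): [95, 95, -70, -70, -60]
step 6 (DROP): [95, 95, -70, -70]
step 7 (DROP): [95, 95, -70]

[95, 95, -70]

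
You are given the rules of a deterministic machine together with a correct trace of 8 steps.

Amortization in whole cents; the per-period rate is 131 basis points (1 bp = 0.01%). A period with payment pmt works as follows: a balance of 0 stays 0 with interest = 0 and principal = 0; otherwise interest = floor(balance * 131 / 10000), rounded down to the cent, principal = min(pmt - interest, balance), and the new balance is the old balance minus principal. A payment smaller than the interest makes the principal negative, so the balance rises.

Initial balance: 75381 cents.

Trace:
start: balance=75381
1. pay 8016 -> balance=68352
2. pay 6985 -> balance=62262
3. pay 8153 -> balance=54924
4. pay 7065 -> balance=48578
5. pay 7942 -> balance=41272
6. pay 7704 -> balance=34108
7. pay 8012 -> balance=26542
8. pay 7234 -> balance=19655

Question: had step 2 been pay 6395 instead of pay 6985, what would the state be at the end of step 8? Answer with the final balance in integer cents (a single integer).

20293

(re-executing from step 2 with the substitution; state before step 2: balance=68352)
2. pay 6395 -> balance=62852
3. pay 8153 -> balance=55522
4. pay 7065 -> balance=49184
5. pay 7942 -> balance=41886
6. pay 7704 -> balance=34730
7. pay 8012 -> balance=27172
8. pay 7234 -> balance=20293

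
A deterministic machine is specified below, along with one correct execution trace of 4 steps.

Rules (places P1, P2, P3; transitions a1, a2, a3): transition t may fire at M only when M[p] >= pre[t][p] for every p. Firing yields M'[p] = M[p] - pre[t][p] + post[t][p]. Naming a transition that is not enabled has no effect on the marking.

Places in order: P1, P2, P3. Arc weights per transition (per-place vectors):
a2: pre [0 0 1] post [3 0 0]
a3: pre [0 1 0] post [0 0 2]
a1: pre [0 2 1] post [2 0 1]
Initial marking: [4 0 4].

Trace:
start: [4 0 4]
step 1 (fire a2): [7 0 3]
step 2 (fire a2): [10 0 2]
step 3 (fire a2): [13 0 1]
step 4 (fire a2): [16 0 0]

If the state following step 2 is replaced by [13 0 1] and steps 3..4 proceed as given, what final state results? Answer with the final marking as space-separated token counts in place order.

state after step 2 := [13 0 1]
step 3 (fire a2): [16 0 0]
step 4 (fire a2): [16 0 0]

16 0 0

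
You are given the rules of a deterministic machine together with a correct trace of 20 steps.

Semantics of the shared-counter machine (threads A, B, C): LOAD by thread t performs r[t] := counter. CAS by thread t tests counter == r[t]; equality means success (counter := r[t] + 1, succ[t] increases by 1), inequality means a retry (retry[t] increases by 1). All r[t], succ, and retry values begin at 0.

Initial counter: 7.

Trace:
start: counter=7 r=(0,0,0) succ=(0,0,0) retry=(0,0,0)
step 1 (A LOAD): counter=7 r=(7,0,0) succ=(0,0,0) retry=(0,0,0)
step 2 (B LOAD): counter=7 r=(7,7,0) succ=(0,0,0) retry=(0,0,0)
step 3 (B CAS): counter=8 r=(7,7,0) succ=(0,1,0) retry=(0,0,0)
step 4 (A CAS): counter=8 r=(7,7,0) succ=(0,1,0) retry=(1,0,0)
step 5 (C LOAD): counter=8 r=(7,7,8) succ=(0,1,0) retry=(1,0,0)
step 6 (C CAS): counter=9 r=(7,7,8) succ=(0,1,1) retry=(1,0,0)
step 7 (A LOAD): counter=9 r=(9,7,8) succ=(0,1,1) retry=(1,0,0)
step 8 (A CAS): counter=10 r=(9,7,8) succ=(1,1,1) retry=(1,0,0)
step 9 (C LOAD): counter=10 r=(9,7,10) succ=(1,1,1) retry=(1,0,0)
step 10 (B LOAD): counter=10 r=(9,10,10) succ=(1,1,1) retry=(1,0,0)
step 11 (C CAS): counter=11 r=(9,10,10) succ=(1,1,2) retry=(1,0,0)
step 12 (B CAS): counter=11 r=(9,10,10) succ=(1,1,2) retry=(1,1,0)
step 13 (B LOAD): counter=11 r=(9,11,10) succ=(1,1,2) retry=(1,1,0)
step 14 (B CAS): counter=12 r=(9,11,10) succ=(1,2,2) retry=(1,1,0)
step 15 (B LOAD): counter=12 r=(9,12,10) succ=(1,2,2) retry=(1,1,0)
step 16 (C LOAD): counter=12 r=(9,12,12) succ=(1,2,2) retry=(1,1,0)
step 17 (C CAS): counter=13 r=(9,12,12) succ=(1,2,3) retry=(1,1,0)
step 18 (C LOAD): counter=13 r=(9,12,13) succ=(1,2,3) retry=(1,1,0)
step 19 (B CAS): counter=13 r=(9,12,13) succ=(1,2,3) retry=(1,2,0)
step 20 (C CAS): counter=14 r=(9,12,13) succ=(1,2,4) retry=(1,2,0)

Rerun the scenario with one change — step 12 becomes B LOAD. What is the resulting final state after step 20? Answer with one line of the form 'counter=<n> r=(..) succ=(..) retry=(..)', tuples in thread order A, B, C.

(re-executing from step 12 with the substitution; state before step 12: counter=11 r=(9,10,10) succ=(1,1,2) retry=(1,0,0))
step 12 (B LOAD): counter=11 r=(9,11,10) succ=(1,1,2) retry=(1,0,0)
step 13 (B LOAD): counter=11 r=(9,11,10) succ=(1,1,2) retry=(1,0,0)
step 14 (B CAS): counter=12 r=(9,11,10) succ=(1,2,2) retry=(1,0,0)
step 15 (B LOAD): counter=12 r=(9,12,10) succ=(1,2,2) retry=(1,0,0)
step 16 (C LOAD): counter=12 r=(9,12,12) succ=(1,2,2) retry=(1,0,0)
step 17 (C CAS): counter=13 r=(9,12,12) succ=(1,2,3) retry=(1,0,0)
step 18 (C LOAD): counter=13 r=(9,12,13) succ=(1,2,3) retry=(1,0,0)
step 19 (B CAS): counter=13 r=(9,12,13) succ=(1,2,3) retry=(1,1,0)
step 20 (C CAS): counter=14 r=(9,12,13) succ=(1,2,4) retry=(1,1,0)

counter=14 r=(9,12,13) succ=(1,2,4) retry=(1,1,0)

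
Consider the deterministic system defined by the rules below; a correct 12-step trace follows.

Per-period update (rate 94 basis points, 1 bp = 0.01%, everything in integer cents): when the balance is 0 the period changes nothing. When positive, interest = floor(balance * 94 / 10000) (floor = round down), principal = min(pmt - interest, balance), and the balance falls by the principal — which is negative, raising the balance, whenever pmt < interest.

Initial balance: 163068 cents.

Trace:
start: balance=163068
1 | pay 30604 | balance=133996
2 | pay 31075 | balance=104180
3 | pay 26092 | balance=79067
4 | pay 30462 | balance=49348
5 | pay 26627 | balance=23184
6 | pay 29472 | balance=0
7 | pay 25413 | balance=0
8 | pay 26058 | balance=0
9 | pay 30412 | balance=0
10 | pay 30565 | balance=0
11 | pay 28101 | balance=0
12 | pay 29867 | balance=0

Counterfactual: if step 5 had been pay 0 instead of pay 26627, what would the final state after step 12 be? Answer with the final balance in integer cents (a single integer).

(re-executing from step 5 with the substitution; state before step 5: balance=49348)
5 | pay 0 | balance=49811
6 | pay 29472 | balance=20807
7 | pay 25413 | balance=0
8 | pay 26058 | balance=0
9 | pay 30412 | balance=0
10 | pay 30565 | balance=0
11 | pay 28101 | balance=0
12 | pay 29867 | balance=0

0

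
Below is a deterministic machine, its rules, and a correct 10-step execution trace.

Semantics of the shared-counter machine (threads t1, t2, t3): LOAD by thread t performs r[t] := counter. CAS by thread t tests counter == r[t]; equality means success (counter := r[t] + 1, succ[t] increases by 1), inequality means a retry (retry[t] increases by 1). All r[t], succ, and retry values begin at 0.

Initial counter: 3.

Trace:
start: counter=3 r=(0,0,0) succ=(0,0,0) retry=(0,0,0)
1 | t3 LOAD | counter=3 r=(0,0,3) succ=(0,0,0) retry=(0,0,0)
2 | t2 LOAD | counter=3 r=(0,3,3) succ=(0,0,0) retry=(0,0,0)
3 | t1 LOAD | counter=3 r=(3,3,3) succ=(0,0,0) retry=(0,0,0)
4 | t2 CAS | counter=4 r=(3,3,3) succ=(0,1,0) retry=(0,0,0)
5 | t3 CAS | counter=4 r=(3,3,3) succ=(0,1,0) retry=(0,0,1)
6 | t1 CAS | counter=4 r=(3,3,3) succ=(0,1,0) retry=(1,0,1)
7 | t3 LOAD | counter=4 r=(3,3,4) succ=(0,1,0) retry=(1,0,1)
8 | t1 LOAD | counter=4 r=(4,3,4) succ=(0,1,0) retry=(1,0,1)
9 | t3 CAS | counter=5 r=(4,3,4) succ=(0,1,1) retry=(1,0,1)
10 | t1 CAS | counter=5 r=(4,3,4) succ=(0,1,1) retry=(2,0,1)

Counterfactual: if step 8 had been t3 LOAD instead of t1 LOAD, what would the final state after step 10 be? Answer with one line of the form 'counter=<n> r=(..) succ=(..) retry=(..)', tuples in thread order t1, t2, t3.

(re-executing from step 8 with the substitution; state before step 8: counter=4 r=(3,3,4) succ=(0,1,0) retry=(1,0,1))
8 | t3 LOAD | counter=4 r=(3,3,4) succ=(0,1,0) retry=(1,0,1)
9 | t3 CAS | counter=5 r=(3,3,4) succ=(0,1,1) retry=(1,0,1)
10 | t1 CAS | counter=5 r=(3,3,4) succ=(0,1,1) retry=(2,0,1)

counter=5 r=(3,3,4) succ=(0,1,1) retry=(2,0,1)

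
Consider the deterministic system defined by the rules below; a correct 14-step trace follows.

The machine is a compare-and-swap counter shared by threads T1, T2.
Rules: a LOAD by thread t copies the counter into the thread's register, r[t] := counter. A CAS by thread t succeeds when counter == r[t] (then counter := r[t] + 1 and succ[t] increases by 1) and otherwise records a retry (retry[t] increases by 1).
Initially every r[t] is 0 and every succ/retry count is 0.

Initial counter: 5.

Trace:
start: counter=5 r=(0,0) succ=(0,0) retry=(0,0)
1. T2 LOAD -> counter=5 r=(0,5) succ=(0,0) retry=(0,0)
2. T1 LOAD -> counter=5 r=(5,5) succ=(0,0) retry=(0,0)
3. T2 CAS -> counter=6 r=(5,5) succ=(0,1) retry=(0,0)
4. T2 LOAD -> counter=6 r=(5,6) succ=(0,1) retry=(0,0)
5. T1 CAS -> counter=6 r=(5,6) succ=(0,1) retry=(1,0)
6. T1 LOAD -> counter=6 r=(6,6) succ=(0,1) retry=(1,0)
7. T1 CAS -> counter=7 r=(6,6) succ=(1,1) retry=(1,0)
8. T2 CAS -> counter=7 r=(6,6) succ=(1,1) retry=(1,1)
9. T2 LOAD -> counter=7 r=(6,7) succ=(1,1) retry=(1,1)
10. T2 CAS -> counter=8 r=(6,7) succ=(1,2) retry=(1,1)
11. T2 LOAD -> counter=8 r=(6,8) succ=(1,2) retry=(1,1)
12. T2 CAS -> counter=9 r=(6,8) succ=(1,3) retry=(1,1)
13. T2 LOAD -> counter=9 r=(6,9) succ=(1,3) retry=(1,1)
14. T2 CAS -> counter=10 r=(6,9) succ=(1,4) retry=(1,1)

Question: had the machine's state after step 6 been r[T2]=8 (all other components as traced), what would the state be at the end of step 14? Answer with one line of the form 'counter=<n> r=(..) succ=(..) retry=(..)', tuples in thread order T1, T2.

state after step 6 := counter=6 r=(6,8) succ=(0,1) retry=(1,0)
7. T1 CAS -> counter=7 r=(6,8) succ=(1,1) retry=(1,0)
8. T2 CAS -> counter=7 r=(6,8) succ=(1,1) retry=(1,1)
9. T2 LOAD -> counter=7 r=(6,7) succ=(1,1) retry=(1,1)
10. T2 CAS -> counter=8 r=(6,7) succ=(1,2) retry=(1,1)
11. T2 LOAD -> counter=8 r=(6,8) succ=(1,2) retry=(1,1)
12. T2 CAS -> counter=9 r=(6,8) succ=(1,3) retry=(1,1)
13. T2 LOAD -> counter=9 r=(6,9) succ=(1,3) retry=(1,1)
14. T2 CAS -> counter=10 r=(6,9) succ=(1,4) retry=(1,1)

counter=10 r=(6,9) succ=(1,4) retry=(1,1)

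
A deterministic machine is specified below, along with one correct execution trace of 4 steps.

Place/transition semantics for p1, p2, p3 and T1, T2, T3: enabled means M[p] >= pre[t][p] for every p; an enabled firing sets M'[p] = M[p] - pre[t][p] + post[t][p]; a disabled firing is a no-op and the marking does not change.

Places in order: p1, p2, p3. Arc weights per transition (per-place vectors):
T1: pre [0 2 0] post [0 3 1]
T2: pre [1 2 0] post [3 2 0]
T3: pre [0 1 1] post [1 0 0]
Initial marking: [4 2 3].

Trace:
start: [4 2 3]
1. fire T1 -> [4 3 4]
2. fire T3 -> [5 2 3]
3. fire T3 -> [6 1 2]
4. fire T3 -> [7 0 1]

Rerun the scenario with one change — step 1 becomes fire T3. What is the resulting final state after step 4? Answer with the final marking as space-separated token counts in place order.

(re-executing from step 1 with the substitution; state before step 1: [4 2 3])
1. fire T3 -> [5 1 2]
2. fire T3 -> [6 0 1]
3. fire T3 -> [6 0 1]
4. fire T3 -> [6 0 1]

6 0 1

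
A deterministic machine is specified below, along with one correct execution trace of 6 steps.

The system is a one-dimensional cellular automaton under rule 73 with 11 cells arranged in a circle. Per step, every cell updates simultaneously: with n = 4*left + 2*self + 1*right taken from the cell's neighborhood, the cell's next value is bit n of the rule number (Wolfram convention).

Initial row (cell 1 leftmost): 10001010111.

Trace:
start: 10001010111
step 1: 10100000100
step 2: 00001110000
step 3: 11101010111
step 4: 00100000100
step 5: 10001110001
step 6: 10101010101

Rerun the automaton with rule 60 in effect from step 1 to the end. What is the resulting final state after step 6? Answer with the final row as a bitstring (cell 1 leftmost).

(re-executing steps 1..6 under rule 60; state before step 1: 10001010111)
step 1: 01001111100
step 2: 01101000010
step 3: 01011100011
step 4: 11110010010
step 5: 10001011011
step 6: 01001110110

01001110110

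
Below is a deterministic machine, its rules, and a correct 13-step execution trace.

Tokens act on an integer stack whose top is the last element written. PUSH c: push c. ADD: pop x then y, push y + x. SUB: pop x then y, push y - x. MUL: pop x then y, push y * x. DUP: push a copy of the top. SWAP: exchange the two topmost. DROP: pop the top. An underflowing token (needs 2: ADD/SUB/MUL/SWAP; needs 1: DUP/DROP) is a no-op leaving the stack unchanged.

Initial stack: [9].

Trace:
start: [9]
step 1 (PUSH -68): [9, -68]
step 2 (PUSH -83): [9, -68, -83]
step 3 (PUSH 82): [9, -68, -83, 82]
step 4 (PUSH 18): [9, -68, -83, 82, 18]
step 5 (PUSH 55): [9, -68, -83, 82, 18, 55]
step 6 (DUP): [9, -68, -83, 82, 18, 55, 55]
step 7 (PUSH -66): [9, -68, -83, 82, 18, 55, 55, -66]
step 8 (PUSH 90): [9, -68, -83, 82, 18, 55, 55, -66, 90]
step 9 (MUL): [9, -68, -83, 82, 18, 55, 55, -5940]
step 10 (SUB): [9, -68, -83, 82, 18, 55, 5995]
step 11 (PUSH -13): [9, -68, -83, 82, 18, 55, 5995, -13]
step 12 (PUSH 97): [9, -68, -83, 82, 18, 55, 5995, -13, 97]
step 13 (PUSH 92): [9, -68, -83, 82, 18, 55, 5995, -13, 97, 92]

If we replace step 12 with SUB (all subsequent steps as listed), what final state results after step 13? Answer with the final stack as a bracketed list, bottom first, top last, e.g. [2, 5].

(re-executing from step 12 with the substitution; state before step 12: [9, -68, -83, 82, 18, 55, 5995, -13])
step 12 (SUB): [9, -68, -83, 82, 18, 55, 6008]
step 13 (PUSH 92): [9, -68, -83, 82, 18, 55, 6008, 92]

[9, -68, -83, 82, 18, 55, 6008, 92]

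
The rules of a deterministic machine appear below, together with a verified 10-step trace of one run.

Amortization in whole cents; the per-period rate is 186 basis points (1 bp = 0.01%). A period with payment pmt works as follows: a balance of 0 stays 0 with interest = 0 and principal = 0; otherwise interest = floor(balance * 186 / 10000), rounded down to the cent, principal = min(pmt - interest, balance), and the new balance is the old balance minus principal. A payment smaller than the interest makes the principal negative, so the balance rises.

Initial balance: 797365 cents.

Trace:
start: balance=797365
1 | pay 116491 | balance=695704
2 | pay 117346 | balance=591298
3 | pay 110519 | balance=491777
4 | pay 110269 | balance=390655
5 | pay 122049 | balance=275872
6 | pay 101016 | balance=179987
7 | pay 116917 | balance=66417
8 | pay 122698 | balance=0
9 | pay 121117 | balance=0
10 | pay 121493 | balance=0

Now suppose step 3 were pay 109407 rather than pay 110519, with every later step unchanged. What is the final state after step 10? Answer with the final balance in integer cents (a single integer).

(re-executing from step 3 with the substitution; state before step 3: balance=591298)
3 | pay 109407 | balance=492889
4 | pay 110269 | balance=391787
5 | pay 122049 | balance=277025
6 | pay 101016 | balance=181161
7 | pay 116917 | balance=67613
8 | pay 122698 | balance=0
9 | pay 121117 | balance=0
10 | pay 121493 | balance=0

0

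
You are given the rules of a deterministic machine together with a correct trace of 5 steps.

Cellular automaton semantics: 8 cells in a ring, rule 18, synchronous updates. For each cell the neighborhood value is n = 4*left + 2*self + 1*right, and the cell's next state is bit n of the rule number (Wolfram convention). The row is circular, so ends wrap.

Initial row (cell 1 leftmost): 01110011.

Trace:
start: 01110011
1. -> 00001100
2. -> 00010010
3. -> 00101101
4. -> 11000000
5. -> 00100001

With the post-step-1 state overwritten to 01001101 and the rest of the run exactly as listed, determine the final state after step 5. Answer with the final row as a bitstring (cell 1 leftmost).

state after step 1 := 01001101
2. -> 00110000
3. -> 01001000
4. -> 10110100
5. -> 00000011

00000011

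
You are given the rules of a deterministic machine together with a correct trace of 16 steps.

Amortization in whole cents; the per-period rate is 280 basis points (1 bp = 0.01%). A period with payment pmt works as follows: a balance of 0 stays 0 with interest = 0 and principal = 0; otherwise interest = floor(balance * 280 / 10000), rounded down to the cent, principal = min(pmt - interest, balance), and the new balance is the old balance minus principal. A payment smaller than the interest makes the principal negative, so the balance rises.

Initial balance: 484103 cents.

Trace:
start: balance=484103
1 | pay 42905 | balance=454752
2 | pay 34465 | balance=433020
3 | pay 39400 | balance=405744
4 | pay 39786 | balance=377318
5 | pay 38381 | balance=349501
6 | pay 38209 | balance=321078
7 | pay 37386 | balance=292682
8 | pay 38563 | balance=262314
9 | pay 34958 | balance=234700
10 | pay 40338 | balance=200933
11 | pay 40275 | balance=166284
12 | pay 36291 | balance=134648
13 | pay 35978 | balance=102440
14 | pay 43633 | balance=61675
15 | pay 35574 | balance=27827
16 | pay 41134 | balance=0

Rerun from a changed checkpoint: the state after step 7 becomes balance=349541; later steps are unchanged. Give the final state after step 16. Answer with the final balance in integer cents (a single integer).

state after step 7 := balance=349541
8 | pay 38563 | balance=320765
9 | pay 34958 | balance=294788
10 | pay 40338 | balance=262704
11 | pay 40275 | balance=229784
12 | pay 36291 | balance=199926
13 | pay 35978 | balance=169545
14 | pay 43633 | balance=130659
15 | pay 35574 | balance=98743
16 | pay 41134 | balance=60373

60373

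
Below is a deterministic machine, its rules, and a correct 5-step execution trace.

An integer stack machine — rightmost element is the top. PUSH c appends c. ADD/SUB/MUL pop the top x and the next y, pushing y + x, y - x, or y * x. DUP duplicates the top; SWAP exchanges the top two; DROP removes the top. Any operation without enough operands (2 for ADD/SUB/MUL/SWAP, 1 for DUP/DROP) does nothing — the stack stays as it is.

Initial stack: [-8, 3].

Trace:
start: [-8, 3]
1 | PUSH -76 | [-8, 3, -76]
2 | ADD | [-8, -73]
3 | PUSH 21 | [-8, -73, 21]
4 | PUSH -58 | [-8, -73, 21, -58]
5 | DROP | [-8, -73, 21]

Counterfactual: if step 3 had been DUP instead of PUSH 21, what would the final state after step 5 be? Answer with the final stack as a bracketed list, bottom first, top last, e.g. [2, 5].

(re-executing from step 3 with the substitution; state before step 3: [-8, -73])
3 | DUP | [-8, -73, -73]
4 | PUSH -58 | [-8, -73, -73, -58]
5 | DROP | [-8, -73, -73]

[-8, -73, -73]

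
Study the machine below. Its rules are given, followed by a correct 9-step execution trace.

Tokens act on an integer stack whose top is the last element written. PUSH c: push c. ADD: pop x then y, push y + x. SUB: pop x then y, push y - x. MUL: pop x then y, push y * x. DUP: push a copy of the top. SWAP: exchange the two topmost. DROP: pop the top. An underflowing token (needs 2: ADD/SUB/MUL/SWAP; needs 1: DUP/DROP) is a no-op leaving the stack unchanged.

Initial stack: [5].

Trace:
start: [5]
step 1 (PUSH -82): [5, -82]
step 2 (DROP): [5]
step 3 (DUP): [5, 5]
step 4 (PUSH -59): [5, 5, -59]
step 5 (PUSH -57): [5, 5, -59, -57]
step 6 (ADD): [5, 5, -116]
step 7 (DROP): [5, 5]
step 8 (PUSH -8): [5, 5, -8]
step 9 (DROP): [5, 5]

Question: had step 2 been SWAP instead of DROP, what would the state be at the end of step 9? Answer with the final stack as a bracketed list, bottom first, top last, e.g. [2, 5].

(re-executing from step 2 with the substitution; state before step 2: [5, -82])
step 2 (SWAP): [-82, 5]
step 3 (DUP): [-82, 5, 5]
step 4 (PUSH -59): [-82, 5, 5, -59]
step 5 (PUSH -57): [-82, 5, 5, -59, -57]
step 6 (ADD): [-82, 5, 5, -116]
step 7 (DROP): [-82, 5, 5]
step 8 (PUSH -8): [-82, 5, 5, -8]
step 9 (DROP): [-82, 5, 5]

[-82, 5, 5]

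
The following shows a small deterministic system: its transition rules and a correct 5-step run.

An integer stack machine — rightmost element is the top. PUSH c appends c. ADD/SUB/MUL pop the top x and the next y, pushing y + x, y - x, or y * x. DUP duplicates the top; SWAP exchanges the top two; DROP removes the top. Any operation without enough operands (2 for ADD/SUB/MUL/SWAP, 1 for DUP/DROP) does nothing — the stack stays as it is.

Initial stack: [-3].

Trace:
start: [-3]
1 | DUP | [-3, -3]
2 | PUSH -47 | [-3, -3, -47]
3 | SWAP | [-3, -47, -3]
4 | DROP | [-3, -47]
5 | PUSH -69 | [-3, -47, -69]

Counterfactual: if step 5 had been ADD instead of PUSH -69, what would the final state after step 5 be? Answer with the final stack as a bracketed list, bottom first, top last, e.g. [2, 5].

(re-executing from step 5 with the substitution; state before step 5: [-3, -47])
5 | ADD | [-50]

[-50]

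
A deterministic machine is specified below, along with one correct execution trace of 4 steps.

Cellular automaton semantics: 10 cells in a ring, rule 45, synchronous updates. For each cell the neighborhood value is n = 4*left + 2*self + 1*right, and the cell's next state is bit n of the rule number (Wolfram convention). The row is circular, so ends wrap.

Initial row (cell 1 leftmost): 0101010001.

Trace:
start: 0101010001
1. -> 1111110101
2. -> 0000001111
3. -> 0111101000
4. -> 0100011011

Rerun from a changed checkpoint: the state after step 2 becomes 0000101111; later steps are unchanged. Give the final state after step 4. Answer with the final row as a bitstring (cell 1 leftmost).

state after step 2 := 0000101111
3. -> 0110111000
4. -> 0101100011

0101100011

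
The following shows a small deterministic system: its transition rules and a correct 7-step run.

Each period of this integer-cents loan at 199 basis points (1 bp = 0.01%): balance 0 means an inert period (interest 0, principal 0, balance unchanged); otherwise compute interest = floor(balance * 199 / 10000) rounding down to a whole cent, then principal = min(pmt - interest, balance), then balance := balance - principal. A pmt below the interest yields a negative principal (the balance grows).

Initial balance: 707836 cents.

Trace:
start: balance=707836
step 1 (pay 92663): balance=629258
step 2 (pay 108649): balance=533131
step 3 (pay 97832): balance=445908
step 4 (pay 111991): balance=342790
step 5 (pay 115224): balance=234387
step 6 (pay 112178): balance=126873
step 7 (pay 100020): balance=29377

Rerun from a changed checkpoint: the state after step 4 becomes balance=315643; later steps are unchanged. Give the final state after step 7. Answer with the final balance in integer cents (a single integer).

state after step 4 := balance=315643
step 5 (pay 115224): balance=206700
step 6 (pay 112178): balance=98635
step 7 (pay 100020): balance=577

577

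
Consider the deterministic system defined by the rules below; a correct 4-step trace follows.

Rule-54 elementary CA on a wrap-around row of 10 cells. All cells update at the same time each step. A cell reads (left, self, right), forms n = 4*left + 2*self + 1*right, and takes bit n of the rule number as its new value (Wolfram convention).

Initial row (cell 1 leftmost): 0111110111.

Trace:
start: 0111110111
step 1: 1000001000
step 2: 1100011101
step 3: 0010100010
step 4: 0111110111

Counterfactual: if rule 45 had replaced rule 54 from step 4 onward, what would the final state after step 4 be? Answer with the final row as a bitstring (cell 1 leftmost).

(re-executing step 4 under rule 45; state before step 4: 0010100010)
step 4: 1011101010

1011101010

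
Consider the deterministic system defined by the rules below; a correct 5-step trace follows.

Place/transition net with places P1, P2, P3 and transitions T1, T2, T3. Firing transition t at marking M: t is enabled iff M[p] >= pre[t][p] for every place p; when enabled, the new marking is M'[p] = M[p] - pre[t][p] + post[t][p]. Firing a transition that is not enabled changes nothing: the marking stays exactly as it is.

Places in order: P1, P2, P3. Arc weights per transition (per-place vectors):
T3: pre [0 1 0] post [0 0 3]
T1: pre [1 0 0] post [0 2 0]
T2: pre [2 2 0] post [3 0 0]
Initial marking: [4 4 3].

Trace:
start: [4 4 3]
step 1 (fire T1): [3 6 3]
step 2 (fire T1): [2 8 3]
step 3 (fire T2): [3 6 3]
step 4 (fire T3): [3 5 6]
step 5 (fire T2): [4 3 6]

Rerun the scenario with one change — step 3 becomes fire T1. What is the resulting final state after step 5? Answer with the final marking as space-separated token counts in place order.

1 9 6

(re-executing from step 3 with the substitution; state before step 3: [2 8 3])
step 3 (fire T1): [1 10 3]
step 4 (fire T3): [1 9 6]
step 5 (fire T2): [1 9 6]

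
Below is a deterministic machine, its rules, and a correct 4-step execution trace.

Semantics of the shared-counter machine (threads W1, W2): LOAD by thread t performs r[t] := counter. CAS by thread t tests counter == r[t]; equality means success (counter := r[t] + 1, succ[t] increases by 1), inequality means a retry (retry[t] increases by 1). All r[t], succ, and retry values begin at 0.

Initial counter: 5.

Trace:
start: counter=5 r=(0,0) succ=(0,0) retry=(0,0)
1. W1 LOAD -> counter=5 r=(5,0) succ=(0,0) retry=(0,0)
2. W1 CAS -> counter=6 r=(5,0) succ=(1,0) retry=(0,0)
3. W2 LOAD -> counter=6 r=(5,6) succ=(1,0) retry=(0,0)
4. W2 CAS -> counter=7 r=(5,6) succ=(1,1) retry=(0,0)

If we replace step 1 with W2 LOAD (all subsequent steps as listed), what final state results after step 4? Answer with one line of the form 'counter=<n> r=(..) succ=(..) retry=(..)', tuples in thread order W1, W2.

(re-executing from step 1 with the substitution; state before step 1: counter=5 r=(0,0) succ=(0,0) retry=(0,0))
1. W2 LOAD -> counter=5 r=(0,5) succ=(0,0) retry=(0,0)
2. W1 CAS -> counter=5 r=(0,5) succ=(0,0) retry=(1,0)
3. W2 LOAD -> counter=5 r=(0,5) succ=(0,0) retry=(1,0)
4. W2 CAS -> counter=6 r=(0,5) succ=(0,1) retry=(1,0)

counter=6 r=(0,5) succ=(0,1) retry=(1,0)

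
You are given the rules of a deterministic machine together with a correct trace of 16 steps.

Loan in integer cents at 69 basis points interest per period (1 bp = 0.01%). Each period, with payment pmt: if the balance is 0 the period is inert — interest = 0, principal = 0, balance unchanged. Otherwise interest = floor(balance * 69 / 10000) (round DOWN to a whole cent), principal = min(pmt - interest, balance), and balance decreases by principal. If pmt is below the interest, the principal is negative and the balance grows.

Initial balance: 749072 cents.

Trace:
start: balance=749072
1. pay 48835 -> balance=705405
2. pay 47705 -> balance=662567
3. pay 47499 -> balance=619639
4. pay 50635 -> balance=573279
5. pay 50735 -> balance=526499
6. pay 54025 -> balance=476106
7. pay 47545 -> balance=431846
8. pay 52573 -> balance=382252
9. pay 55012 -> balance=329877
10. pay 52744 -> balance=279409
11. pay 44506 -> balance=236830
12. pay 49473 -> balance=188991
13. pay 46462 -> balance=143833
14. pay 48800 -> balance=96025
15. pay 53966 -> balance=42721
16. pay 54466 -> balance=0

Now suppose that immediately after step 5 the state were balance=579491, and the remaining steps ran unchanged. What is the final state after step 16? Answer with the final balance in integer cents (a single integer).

45704

state after step 5 := balance=579491
6. pay 54025 -> balance=529464
7. pay 47545 -> balance=485572
8. pay 52573 -> balance=436349
9. pay 55012 -> balance=384347
10. pay 52744 -> balance=334254
11. pay 44506 -> balance=292054
12. pay 49473 -> balance=244596
13. pay 46462 -> balance=199821
14. pay 48800 -> balance=152399
15. pay 53966 -> balance=99484
16. pay 54466 -> balance=45704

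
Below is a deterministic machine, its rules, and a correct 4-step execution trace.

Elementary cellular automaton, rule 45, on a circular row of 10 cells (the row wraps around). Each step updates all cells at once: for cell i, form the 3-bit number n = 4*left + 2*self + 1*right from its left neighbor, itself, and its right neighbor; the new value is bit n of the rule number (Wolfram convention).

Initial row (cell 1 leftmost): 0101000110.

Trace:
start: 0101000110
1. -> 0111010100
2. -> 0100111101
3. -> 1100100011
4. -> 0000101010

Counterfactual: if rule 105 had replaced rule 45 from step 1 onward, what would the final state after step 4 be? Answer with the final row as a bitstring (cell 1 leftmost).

(re-executing steps 1..4 under rule 105; state before step 1: 0101000110)
1. -> 0010010110
2. -> 1000001110
3. -> 0011101011
4. -> 0010110111

0010110111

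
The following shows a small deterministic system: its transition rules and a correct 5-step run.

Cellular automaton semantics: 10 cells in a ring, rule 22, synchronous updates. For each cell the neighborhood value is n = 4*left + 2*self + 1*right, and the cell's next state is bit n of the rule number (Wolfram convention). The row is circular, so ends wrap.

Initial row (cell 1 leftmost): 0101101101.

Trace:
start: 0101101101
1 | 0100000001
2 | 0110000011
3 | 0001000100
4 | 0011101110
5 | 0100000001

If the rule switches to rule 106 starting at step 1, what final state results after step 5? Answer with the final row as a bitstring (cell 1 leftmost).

(re-executing steps 1..5 under rule 106; state before step 1: 0101101101)
1 | 1011111110
2 | 0110000011
3 | 1110000111
4 | 0010001100
5 | 0100011100

0100011100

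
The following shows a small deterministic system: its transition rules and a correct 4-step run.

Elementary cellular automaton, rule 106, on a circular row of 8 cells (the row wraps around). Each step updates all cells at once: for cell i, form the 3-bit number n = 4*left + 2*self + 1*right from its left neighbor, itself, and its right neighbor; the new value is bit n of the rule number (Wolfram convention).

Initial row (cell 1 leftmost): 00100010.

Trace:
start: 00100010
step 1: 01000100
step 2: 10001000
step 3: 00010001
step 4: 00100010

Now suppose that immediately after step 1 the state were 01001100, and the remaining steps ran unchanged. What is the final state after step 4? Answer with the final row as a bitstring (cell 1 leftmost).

state after step 1 := 01001100
step 2: 10011100
step 3: 00110101
step 4: 01111010

01111010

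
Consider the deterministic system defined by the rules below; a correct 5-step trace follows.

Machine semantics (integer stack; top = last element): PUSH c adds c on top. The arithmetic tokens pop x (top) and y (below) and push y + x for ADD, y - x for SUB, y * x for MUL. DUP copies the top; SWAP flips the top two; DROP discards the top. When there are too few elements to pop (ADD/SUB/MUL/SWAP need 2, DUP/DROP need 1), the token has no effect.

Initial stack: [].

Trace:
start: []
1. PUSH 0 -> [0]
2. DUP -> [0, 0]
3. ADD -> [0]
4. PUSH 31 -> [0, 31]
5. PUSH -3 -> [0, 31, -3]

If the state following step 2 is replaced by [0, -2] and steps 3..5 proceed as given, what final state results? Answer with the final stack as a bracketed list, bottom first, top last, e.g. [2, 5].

state after step 2 := [0, -2]
3. ADD -> [-2]
4. PUSH 31 -> [-2, 31]
5. PUSH -3 -> [-2, 31, -3]

[-2, 31, -3]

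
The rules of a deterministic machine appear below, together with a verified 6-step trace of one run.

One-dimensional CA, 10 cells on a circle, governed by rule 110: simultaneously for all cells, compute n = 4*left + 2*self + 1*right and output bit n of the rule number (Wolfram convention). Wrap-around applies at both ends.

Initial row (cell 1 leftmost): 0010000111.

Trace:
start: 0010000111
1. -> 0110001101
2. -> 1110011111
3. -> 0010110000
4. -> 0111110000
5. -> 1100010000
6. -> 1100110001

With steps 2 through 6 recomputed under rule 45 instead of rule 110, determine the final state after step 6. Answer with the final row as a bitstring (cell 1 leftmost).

(re-executing steps 2..6 under rule 45; state before step 2: 0110001101)
2. -> 1100101011
3. -> 0000111110
4. -> 1110100000
5. -> 1001101110
6. -> 1001011001

1001011001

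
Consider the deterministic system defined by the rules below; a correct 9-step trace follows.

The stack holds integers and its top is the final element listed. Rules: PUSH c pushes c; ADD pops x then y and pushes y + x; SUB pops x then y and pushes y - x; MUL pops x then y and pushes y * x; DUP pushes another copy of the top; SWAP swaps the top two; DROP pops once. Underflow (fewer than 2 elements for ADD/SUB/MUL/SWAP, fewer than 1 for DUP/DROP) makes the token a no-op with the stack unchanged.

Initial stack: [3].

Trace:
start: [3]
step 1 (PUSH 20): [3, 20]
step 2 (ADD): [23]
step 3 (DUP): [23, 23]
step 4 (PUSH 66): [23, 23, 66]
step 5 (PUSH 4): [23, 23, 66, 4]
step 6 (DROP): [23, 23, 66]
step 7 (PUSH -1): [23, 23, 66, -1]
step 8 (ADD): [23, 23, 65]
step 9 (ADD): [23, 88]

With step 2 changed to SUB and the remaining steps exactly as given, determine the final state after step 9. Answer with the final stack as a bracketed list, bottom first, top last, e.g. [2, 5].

(re-executing from step 2 with the substitution; state before step 2: [3, 20])
step 2 (SUB): [-17]
step 3 (DUP): [-17, -17]
step 4 (PUSH 66): [-17, -17, 66]
step 5 (PUSH 4): [-17, -17, 66, 4]
step 6 (DROP): [-17, -17, 66]
step 7 (PUSH -1): [-17, -17, 66, -1]
step 8 (ADD): [-17, -17, 65]
step 9 (ADD): [-17, 48]

[-17, 48]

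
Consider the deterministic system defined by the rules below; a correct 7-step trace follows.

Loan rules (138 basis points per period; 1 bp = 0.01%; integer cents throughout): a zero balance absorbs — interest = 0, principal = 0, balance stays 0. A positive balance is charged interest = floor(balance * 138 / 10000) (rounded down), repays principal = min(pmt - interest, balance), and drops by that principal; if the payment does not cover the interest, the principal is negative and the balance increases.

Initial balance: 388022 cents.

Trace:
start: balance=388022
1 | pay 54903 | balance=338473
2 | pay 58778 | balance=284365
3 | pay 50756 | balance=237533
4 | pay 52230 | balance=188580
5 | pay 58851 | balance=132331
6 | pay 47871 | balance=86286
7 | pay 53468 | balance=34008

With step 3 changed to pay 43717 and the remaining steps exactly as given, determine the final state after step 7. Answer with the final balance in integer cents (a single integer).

41444

(re-executing from step 3 with the substitution; state before step 3: balance=284365)
3 | pay 43717 | balance=244572
4 | pay 52230 | balance=195717
5 | pay 58851 | balance=139566
6 | pay 47871 | balance=93621
7 | pay 53468 | balance=41444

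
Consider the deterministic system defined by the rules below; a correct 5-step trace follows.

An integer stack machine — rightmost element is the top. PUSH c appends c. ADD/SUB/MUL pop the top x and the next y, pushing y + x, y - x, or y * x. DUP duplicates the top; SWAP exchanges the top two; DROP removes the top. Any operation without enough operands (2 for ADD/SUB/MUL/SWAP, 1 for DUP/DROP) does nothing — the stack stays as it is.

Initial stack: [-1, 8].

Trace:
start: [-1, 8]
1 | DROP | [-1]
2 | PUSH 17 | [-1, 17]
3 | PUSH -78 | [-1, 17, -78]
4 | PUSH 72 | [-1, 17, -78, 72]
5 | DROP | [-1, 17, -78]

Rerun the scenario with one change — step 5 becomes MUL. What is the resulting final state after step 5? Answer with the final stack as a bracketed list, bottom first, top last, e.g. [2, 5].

(re-executing from step 5 with the substitution; state before step 5: [-1, 17, -78, 72])
5 | MUL | [-1, 17, -5616]

[-1, 17, -5616]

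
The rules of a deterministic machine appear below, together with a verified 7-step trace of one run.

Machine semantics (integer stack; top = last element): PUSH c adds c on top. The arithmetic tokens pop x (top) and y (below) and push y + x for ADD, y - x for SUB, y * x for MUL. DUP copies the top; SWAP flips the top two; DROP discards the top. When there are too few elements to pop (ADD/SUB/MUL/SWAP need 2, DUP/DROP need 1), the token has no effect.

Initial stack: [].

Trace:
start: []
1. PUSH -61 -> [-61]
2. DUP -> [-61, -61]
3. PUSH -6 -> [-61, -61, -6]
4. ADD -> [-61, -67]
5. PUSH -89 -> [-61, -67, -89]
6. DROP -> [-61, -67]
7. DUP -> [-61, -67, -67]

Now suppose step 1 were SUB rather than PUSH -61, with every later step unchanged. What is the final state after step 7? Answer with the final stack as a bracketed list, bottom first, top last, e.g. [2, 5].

[-6, -6]

(re-executing from step 1 with the substitution; state before step 1: [])
1. SUB -> []
2. DUP -> []
3. PUSH -6 -> [-6]
4. ADD -> [-6]
5. PUSH -89 -> [-6, -89]
6. DROP -> [-6]
7. DUP -> [-6, -6]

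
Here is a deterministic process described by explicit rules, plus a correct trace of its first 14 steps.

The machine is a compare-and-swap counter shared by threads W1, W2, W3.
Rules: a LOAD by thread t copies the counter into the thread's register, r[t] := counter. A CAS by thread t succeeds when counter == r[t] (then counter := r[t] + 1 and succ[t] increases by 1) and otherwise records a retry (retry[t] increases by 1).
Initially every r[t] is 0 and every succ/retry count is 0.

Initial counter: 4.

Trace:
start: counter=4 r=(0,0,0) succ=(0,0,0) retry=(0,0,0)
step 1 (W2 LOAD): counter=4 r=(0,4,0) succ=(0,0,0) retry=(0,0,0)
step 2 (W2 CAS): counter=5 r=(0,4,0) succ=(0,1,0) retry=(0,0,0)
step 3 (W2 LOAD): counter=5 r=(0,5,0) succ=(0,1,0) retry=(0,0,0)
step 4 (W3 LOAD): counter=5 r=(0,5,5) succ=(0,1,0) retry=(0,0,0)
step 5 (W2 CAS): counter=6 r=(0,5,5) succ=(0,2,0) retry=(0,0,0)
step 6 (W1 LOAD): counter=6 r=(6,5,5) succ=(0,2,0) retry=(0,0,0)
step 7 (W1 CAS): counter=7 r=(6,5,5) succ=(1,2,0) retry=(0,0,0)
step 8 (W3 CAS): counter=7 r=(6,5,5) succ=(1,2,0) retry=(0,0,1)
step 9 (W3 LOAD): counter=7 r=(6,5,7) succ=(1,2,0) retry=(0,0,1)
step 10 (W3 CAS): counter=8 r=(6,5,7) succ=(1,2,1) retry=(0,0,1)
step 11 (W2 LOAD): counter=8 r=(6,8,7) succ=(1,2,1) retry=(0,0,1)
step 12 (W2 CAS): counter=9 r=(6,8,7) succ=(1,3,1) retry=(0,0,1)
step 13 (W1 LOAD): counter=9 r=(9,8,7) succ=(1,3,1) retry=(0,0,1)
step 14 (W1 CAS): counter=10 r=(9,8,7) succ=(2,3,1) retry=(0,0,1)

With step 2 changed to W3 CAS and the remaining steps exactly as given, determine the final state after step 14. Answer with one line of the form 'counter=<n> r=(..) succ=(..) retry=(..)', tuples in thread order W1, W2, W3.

(re-executing from step 2 with the substitution; state before step 2: counter=4 r=(0,4,0) succ=(0,0,0) retry=(0,0,0))
step 2 (W3 CAS): counter=4 r=(0,4,0) succ=(0,0,0) retry=(0,0,1)
step 3 (W2 LOAD): counter=4 r=(0,4,0) succ=(0,0,0) retry=(0,0,1)
step 4 (W3 LOAD): counter=4 r=(0,4,4) succ=(0,0,0) retry=(0,0,1)
step 5 (W2 CAS): counter=5 r=(0,4,4) succ=(0,1,0) retry=(0,0,1)
step 6 (W1 LOAD): counter=5 r=(5,4,4) succ=(0,1,0) retry=(0,0,1)
step 7 (W1 CAS): counter=6 r=(5,4,4) succ=(1,1,0) retry=(0,0,1)
step 8 (W3 CAS): counter=6 r=(5,4,4) succ=(1,1,0) retry=(0,0,2)
step 9 (W3 LOAD): counter=6 r=(5,4,6) succ=(1,1,0) retry=(0,0,2)
step 10 (W3 CAS): counter=7 r=(5,4,6) succ=(1,1,1) retry=(0,0,2)
step 11 (W2 LOAD): counter=7 r=(5,7,6) succ=(1,1,1) retry=(0,0,2)
step 12 (W2 CAS): counter=8 r=(5,7,6) succ=(1,2,1) retry=(0,0,2)
step 13 (W1 LOAD): counter=8 r=(8,7,6) succ=(1,2,1) retry=(0,0,2)
step 14 (W1 CAS): counter=9 r=(8,7,6) succ=(2,2,1) retry=(0,0,2)

counter=9 r=(8,7,6) succ=(2,2,1) retry=(0,0,2)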